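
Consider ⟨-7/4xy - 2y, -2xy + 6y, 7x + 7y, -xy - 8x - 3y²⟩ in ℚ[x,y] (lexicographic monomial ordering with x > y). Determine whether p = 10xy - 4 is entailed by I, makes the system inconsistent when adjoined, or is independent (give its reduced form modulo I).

Adjoining 10xy - 4 makes the ideal the whole ring: the system is inconsistent.

First compute the reduced Gröbner basis of I by Buchberger's algorithm.
f_1 = -7/4xy - 2y, LT = xy.
f_2 = -2xy + 6y, LT = xy.
f_3 = 7x + 7y, LT = x.
f_4 = -xy - 8x - 3y², LT = xy.

S(f_1,f_2): lcm = xy. S = 29/7y.
  leading term y: no divisor's leading term divides it; move 29/7y to the remainder.
  remainder 29/7y ≠ 0; add h_5 = 29/7y to the basis.

The other S-polynomials (S(f_1,f_3), S(f_1,f_4), S(f_2,f_3), S(f_2,f_4), S(f_3,f_4), S(f_1,h_5), S(f_2,h_5), S(f_3,h_5), S(f_4,h_5)) all reduce to 0 modulo the current basis, so we have a Gröbner basis.
Inter-reduce: drop elements whose leading term is divisible by another's, tail-reduce, and make monic.
Reduced Gröbner basis: {x, y}.
Label its elements g_1 = x, g_2 = y.

Reduce p = 10xy - 4 modulo G:
  leading term xy: subtract (10y)·g_1 from 10xy - 4 → -4
  leading term 1: no divisor's leading term divides it; move -4 to the remainder.
  normal form = -4.
The normal form is nonzero, so p ∉ I. Since p minus its normal form lies in I, I + (p) = I + (r) where r = -4; decide whether this ideal is the whole ring.
Here r = -4 is a nonzero constant, hence a unit: 1 ∈ I + (p), the Gröbner basis of I + (p) is {1}, and the enlarged system has no common solution — adjoining p is inconsistent.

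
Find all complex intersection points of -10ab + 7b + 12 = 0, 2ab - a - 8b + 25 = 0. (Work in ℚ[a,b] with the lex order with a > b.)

Compute a lex Gröbner basis by Buchberger's algorithm.
f_1 = -10ab + 7b + 12, LT = ab.
f_2 = 2ab - a - 8b + 25, LT = ab.

S(f_1,f_2): lcm = ab. S = ½a + 33/10b - 137/10.
  reduce S modulo (f_1, f_2):
  remainder ½a + 33/10b - 137/10 ≠ 0; add h_3 = ½a + 33/10b - 137/10 to the basis.

S(f_1,h_3): lcm = ab. S = -33/5b² + 267/10b - 6/5.
  reduce S modulo (f_1, f_2, h_3):
  remainder -33/5b² + 267/10b - 6/5 ≠ 0; add h_4 = -33/5b² + 267/10b - 6/5 to the basis.

The other S-polynomials (S(f_2,h_3), S(f_1,h_4), S(f_2,h_4), S(h_3,h_4)) all reduce to 0 modulo the current basis, so we have a Gröbner basis.
Inter-reduce: drop elements whose leading term is divisible by another's, tail-reduce, and make monic.
Reduced Gröbner basis: {a + 33/5b - 137/5, b² - 89/22b + 2/11}.

From the last basis element, b² - 89/22b + 2/11 = 0, so b takes values in {1/22, 4}. Each choice, substituted upward through the basis, yields the corresponding point(s) of the solution set.
  b = 1/22: the earlier basis element becomes a - 271/10 = 0, giving a = 271/10 — point (271/10, 1/22).
  b = 4: the earlier basis element becomes a - 1 = 0, giving a = 1 — point (1, 4).

{(271/10, 1/22), (1, 4)}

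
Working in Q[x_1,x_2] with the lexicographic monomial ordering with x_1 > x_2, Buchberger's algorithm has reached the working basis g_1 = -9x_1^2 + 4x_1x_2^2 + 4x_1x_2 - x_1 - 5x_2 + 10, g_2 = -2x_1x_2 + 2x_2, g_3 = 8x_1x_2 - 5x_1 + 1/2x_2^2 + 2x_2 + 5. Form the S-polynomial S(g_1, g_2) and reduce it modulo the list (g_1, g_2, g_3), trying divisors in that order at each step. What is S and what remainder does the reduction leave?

S(g_1, g_2) = -4/9x_1x_2^3 - 4/9x_1x_2^2 + 10/9x_1x_2 + 5/9x_2^2 - 10/9x_2; remainder on division = -4/9x_2^3 + 1/9x_2^2.

lcm(LM(g_1), LM(g_2)) = x_1^2x_2.
S = (lcm/LT(g_1))·g_1 − (lcm/LT(g_2))·g_2 = -4/9x_1x_2^3 - 4/9x_1x_2^2 + 10/9x_1x_2 + 5/9x_2^2 - 10/9x_2.
Reduce S modulo (g_1, g_2, g_3) in that order:
  leading term x_1x_2^3: subtract (2/9x_2^2)·g_2 from -4/9x_1x_2^3 - 4/9x_1x_2^2 + 10/9x_1x_2 + 5/9x_2^2 - 10/9x_2 → -4/9x_1x_2^2 + 10/9x_1x_2 - 4/9x_2^3 + 5/9x_2^2 - 10/9x_2
  leading term x_1x_2^2: subtract (2/9x_2)·g_2 from -4/9x_1x_2^2 + 10/9x_1x_2 - 4/9x_2^3 + 5/9x_2^2 - 10/9x_2 → 10/9x_1x_2 - 4/9x_2^3 + 1/9x_2^2 - 10/9x_2
  leading term x_1x_2: subtract (-5/9)·g_2 from 10/9x_1x_2 - 4/9x_2^3 + 1/9x_2^2 - 10/9x_2 → -4/9x_2^3 + 1/9x_2^2
  leading term x_2^3: no divisor's leading term divides it; move -4/9x_2^3 to the remainder.
  leading term x_2^2: no divisor's leading term divides it; move 1/9x_2^2 to the remainder.
The remainder -4/9x_2^3 + 1/9x_2^2 is nonzero, so it would be added as the next basis element.
An S-polynomial is built so that the two leading terms cancel; whether anything survives reduction is exactly the Gröbner-basis criterion.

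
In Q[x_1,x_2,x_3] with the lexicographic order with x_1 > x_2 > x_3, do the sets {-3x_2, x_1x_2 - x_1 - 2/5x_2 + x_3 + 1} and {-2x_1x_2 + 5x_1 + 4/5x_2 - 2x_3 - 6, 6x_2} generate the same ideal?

No, the ideals differ.

Since reduced Gröbner bases are canonical representatives of ideals under a given ordering, it suffices to compute and compare them.
Buchberger on the first generating set:
f_1 = -3x_2, LT = x_2.
f_2 = x_1x_2 - x_1 - 2/5x_2 + x_3 + 1, LT = x_1x_2.

S(f_1,f_2): lcm = x_1x_2. S = x_1 + 2/5x_2 - x_3 - 1.
  leading term x_1: no divisor's leading term divides it; move x_1 to the remainder.
  leading term x_2: subtract (-2/15)·f_1 from 2/5x_2 - x_3 - 1 → -x_3 - 1
  leading term x_3: no divisor's leading term divides it; move -x_3 to the remainder.
  leading term 1: no divisor's leading term divides it; move -1 to the remainder.
  remainder x_1 - x_3 - 1 ≠ 0; add g_3 = x_1 - x_3 - 1 to the basis.

The other S-polynomials (S(f_1,g_3), S(f_2,g_3)) all reduce to 0 modulo the current basis, so we have a Gröbner basis.
Inter-reduce: drop elements whose leading term is divisible by another's, tail-reduce, and make monic.
Reduced Gröbner basis: {x_1 - x_3 - 1, x_2}.

Buchberger on the second generating set:
h_1 = -2x_1x_2 + 5x_1 + 4/5x_2 - 2x_3 - 6, LT = x_1x_2.
h_2 = 6x_2, LT = x_2.

S(h_1,h_2): lcm = x_1x_2. S = -5/2x_1 - 2/5x_2 + x_3 + 3.
  leading term x_1: no divisor's leading term divides it; move -5/2x_1 to the remainder.
  leading term x_2: subtract (-1/15)·h_2 from -2/5x_2 + x_3 + 3 → x_3 + 3
  leading term x_3: no divisor's leading term divides it; move x_3 to the remainder.
  leading term 1: no divisor's leading term divides it; move 3 to the remainder.
  remainder -5/2x_1 + x_3 + 3 ≠ 0; add k_3 = -5/2x_1 + x_3 + 3 to the basis.

The other S-polynomials (S(h_1,k_3), S(h_2,k_3)) all reduce to 0 modulo the current basis, so we have a Gröbner basis.
Inter-reduce: drop elements whose leading term is divisible by another's, tail-reduce, and make monic.
Reduced Gröbner basis: {x_1 - 2/5x_3 - 6/5, x_2}.

Since the reduced bases disagree, the two ideals are not the same.
The choice of monomial ordering does not affect the verdict — as long as both bases are computed under the same ordering, their equality decides ideal equality.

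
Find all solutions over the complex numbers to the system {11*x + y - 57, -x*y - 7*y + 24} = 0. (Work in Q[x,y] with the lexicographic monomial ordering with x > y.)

Compute a lex Gröbner basis by Buchberger's algorithm.
f_1 = 11*x + y - 57, LT = x.
f_2 = -x*y - 7*y + 24, LT = x*y.

S(f_1,f_2): lcm = x*y. S = 1/11*y**2 - 134/11*y + 24.
  reduce S modulo (f_1, f_2):
  remainder 1/11*y**2 - 134/11*y + 24 ≠ 0; add h_3 = 1/11*y**2 - 134/11*y + 24 to the basis.

The other S-polynomials (S(f_1,h_3), S(f_2,h_3)) all reduce to 0 modulo the current basis, so we have a Gröbner basis.
Inter-reduce: drop elements whose leading term is divisible by another's, tail-reduce, and make monic.
Reduced Gröbner basis: {x + 1/11*y - 57/11, y**2 - 134*y + 264}.

The lex basis is triangular: the last element involves only y. Solving y**2 - 134*y + 264 = 0 gives y ∈ {2, 132}; substituting each value into the earlier elements determines the remaining variables.
  y = 2: the earlier basis element becomes x - 5 = 0, giving x = 5 — point (5, 2).
  y = 132: the earlier basis element becomes x + 75/11 = 0, giving x = -75/11 — point (-75/11, 132).

{(5, 2), (-75/11, 132)}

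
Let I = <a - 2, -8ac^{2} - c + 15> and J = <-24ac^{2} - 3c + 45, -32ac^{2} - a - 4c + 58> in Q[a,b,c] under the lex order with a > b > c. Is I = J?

For a fixed monomial order, each ideal has a unique reduced Gröbner basis; comparing bases decides equality.
Buchberger on the first generating set:
f_1 = a - 2, LT = a.
f_2 = -8ac^{2} - c + 15, LT = ac^{2}.

S(f_1,f_2): lcm = ac^{2}. S = -2c^{2} - \tfrac{1}{8}c + \tfrac{15}{8}.
  reduce S modulo (f_1, f_2):
  remainder -2c^{2} - \tfrac{1}{8}c + \tfrac{15}{8} ≠ 0; add g_3 = -2c^{2} - \tfrac{1}{8}c + \tfrac{15}{8} to the basis.

The other S-polynomials (S(f_1,g_3), S(f_2,g_3)) all reduce to 0 modulo the current basis, so we have a Gröbner basis.
Inter-reduce: drop elements whose leading term is divisible by another's, tail-reduce, and make monic.
Reduced Gröbner basis: {a - 2, c^{2} + \tfrac{1}{16}c - \tfrac{15}{16}}.

Buchberger on the second generating set:
h_1 = -24ac^{2} - 3c + 45, LT = ac^{2}.
h_2 = -32ac^{2} - a - 4c + 58, LT = ac^{2}.

S(h_1,h_2): lcm = ac^{2}. S = -\tfrac{1}{32}a - \tfrac{1}{16}.
  reduce S modulo (h_1, h_2):
  remainder -\tfrac{1}{32}a - \tfrac{1}{16} ≠ 0; add k_3 = -\tfrac{1}{32}a - \tfrac{1}{16} to the basis.

S(h_1,k_3): lcm = ac^{2}. S = -2c^{2} + \tfrac{1}{8}c - \tfrac{15}{8}.
  reduce S modulo (h_1, h_2, k_3):
  remainder -2c^{2} + \tfrac{1}{8}c - \tfrac{15}{8} ≠ 0; add k_4 = -2c^{2} + \tfrac{1}{8}c - \tfrac{15}{8} to the basis.

The other S-polynomials (S(h_2,k_3), S(h_1,k_4), S(h_2,k_4), S(k_3,k_4)) all reduce to 0 modulo the current basis, so we have a Gröbner basis.
Inter-reduce: drop elements whose leading term is divisible by another's, tail-reduce, and make monic.
Reduced Gröbner basis: {a + 2, c^{2} - \tfrac{1}{16}c + \tfrac{15}{16}}.

Since the reduced bases disagree, the two ideals are not the same.

No, the ideals differ.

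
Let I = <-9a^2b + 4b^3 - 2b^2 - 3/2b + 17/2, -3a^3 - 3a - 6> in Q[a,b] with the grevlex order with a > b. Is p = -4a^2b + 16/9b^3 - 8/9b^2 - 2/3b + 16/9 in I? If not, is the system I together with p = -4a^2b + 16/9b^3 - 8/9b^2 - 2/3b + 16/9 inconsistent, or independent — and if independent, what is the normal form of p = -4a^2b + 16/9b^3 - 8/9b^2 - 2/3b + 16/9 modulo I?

First compute the reduced Gröbner basis of I by Buchberger's algorithm.
f_1 = -9a^2b + 4b^3 - 2b^2 - 3/2b + 17/2, LT = a^2b.
f_2 = -3a^3 - 3a - 6, LT = a^3.

S(f_1,f_2): lcm = a^3b. S = -4/9ab^3 + 2/9ab^2 - 5/6ab - 17/18a - 2b.
  reduce S modulo (f_1, f_2):
  remainder -4/9ab^3 + 2/9ab^2 - 5/6ab - 17/18a - 2b ≠ 0; add h_3 = -4/9ab^3 + 2/9ab^2 - 5/6ab - 17/18a - 2b to the basis.

S(f_1,h_3): lcm = a^2b^3. S = -4/9b^5 + 1/2a^2b^2 + 2/9b^4 - 15/8a^2b + 1/6b^3 - 17/8a^2 - 9/2ab - 17/18b^2.
  reduce S modulo (f_1, f_2, h_3):
  remainder -4/9b^5 + 4/9b^4 - 7/9b^3 - 17/8a^2 - 9/2ab - 11/18b^2 + 113/144b - 85/48 ≠ 0; add h_4 = -4/9b^5 + 4/9b^4 - 7/9b^3 - 17/8a^2 - 9/2ab - 11/18b^2 + 113/144b - 85/48 to the basis.

The other S-polynomials (S(f_2,h_3), S(f_1,h_4), S(f_2,h_4), S(h_3,h_4)) all reduce to 0 modulo the current basis, so we have a Gröbner basis.
Inter-reduce: drop elements whose leading term is divisible by another's, tail-reduce, and make monic.
Reduced Gröbner basis: {b^5 - b^4 + 7/4b^3 + 153/32a^2 + 81/8ab + 11/8b^2 - 113/64b + 255/64, ab^3 - 1/2ab^2 + 15/8ab + 17/8a + 9/2b, a^3 + a + 2, a^2b - 4/9b^3 + 2/9b^2 + 1/6b - 17/18}.
Label its elements g_1 = b^5 - b^4 + 7/4b^3 + 153/32a^2 + 81/8ab + 11/8b^2 - 113/64b + 255/64, g_2 = ab^3 - 1/2ab^2 + 15/8ab + 17/8a + 9/2b, g_3 = a^3 + a + 2, g_4 = a^2b - 4/9b^3 + 2/9b^2 + 1/6b - 17/18.

Reduce p = -4a^2b + 16/9b^3 - 8/9b^2 - 2/3b + 16/9 modulo G:
  leading term a^2b: subtract (-4)·g_4 from -4a^2b + 16/9b^3 - 8/9b^2 - 2/3b + 16/9 → -2
  leading term 1: no divisor's leading term divides it; move -2 to the remainder.
  normal form = -2.
The normal form is nonzero, so p ∉ I. Since p minus its normal form lies in I, I + (p) = I + (r) where r = -2; decide whether this ideal is the whole ring.
Here r = -2 is a nonzero constant, hence a unit: 1 ∈ I + (p), the Gröbner basis of I + (p) is {1}, and the enlarged system has no common solution — adjoining p is inconsistent.

Adjoining -4a^2b + 16/9b^3 - 8/9b^2 - 2/3b + 16/9 makes the ideal the whole ring: the system is inconsistent.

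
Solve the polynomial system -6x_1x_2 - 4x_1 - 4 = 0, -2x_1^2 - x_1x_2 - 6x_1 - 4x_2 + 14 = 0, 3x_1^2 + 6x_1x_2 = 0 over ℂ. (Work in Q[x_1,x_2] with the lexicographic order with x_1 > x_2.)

{(2, -1)}

Compute a lex Gröbner basis by Buchberger's algorithm.
f_1 = -6x_1x_2 - 4x_1 - 4, LT = x_1x_2.
f_2 = -2x_1^2 - x_1x_2 - 6x_1 - 4x_2 + 14, LT = x_1^2.
f_3 = 3x_1^2 + 6x_1x_2, LT = x_1^2.

S(f_1,f_2): lcm = x_1^2x_2. S = 2/3x_1^2 - 1/2x_1x_2^2 - 3x_1x_2 + 2/3x_1 - 2x_2^2 + 7x_2.
  leading term x_1^2: subtract (-1/3)·f_2 from 2/3x_1^2 - 1/2x_1x_2^2 - 3x_1x_2 + 2/3x_1 - 2x_2^2 + 7x_2 → -1/2x_1x_2^2 - 10/3x_1x_2 - 4/3x_1 - 2x_2^2 + 17/3x_2 + 14/3
  leading term x_1x_2^2: subtract (1/12x_2)·f_1 from -1/2x_1x_2^2 - 10/3x_1x_2 - 4/3x_1 - 2x_2^2 + 17/3x_2 + 14/3 → -3x_1x_2 - 4/3x_1 - 2x_2^2 + 6x_2 + 14/3
  leading term x_1x_2: subtract (1/2)·f_1 from -3x_1x_2 - 4/3x_1 - 2x_2^2 + 6x_2 + 14/3 → 2/3x_1 - 2x_2^2 + 6x_2 + 20/3
  leading term x_1: no divisor's leading term divides it; move 2/3x_1 to the remainder.
  leading term x_2^2: no divisor's leading term divides it; move -2x_2^2 to the remainder.
  leading term x_2: no divisor's leading term divides it; move 6x_2 to the remainder.
  leading term 1: no divisor's leading term divides it; move 20/3 to the remainder.
  remainder 2/3x_1 - 2x_2^2 + 6x_2 + 20/3 ≠ 0; add h_4 = 2/3x_1 - 2x_2^2 + 6x_2 + 20/3 to the basis.

S(f_1,f_3): lcm = x_1^2x_2. S = 2/3x_1^2 - 2x_1x_2^2 + 2/3x_1.
  leading term x_1^2: subtract (-1/3)·f_2 from 2/3x_1^2 - 2x_1x_2^2 + 2/3x_1 → -2x_1x_2^2 - 1/3x_1x_2 - 4/3x_1 - 4/3x_2 + 14/3
  leading term x_1x_2^2: subtract (1/3x_2)·f_1 from -2x_1x_2^2 - 1/3x_1x_2 - 4/3x_1 - 4/3x_2 + 14/3 → x_1x_2 - 4/3x_1 + 14/3
  leading term x_1x_2: subtract (-1/6)·f_1 from x_1x_2 - 4/3x_1 + 14/3 → -2x_1 + 4
  leading term x_1: subtract (-3)·h_4 from -2x_1 + 4 → -6x_2^2 + 18x_2 + 24
  leading term x_2^2: no divisor's leading term divides it; move -6x_2^2 to the remainder.
  leading term x_2: no divisor's leading term divides it; move 18x_2 to the remainder.
  leading term 1: no divisor's leading term divides it; move 24 to the remainder.
  remainder -6x_2^2 + 18x_2 + 24 ≠ 0; add h_5 = -6x_2^2 + 18x_2 + 24 to the basis.

S(f_2,f_3): lcm = x_1^2. S = -3/2x_1x_2 + 3x_1 + 2x_2 - 7.
  leading term x_1x_2: subtract (1/4)·f_1 from -3/2x_1x_2 + 3x_1 + 2x_2 - 7 → 4x_1 + 2x_2 - 6
  leading term x_1: subtract (6)·h_4 from 4x_1 + 2x_2 - 6 → 12x_2^2 - 34x_2 - 46
  leading term x_2^2: subtract (-2)·h_5 from 12x_2^2 - 34x_2 - 46 → 2x_2 + 2
  leading term x_2: no divisor's leading term divides it; move 2x_2 to the remainder.
  leading term 1: no divisor's leading term divides it; move 2 to the remainder.
  remainder 2x_2 + 2 ≠ 0; add h_6 = 2x_2 + 2 to the basis.

S(f_1,h_4): lcm = x_1x_2. S = 2/3x_1 + 3x_2^3 - 9x_2^2 - 10x_2 + 2/3.
  leading term x_1: subtract (1)·h_4 from 2/3x_1 + 3x_2^3 - 9x_2^2 - 10x_2 + 2/3 → 3x_2^3 - 7x_2^2 - 16x_2 - 6
  leading term x_2^3: subtract (-1/2x_2)·h_5 from 3x_2^3 - 7x_2^2 - 16x_2 - 6 → 2x_2^2 - 4x_2 - 6
  leading term x_2^2: subtract (-1/3)·h_5 from 2x_2^2 - 4x_2 - 6 → 2x_2 + 2
  leading term x_2: subtract (1)·h_6 from 2x_2 + 2 → 0
  remainder 0.

S(f_2,h_4): lcm = x_1^2. S = 3x_1x_2^2 - 17/2x_1x_2 - 7x_1 + 2x_2 - 7.
  leading term x_1x_2^2: subtract (-1/2x_2)·f_1 from 3x_1x_2^2 - 17/2x_1x_2 - 7x_1 + 2x_2 - 7 → -21/2x_1x_2 - 7x_1 - 7
  leading term x_1x_2: subtract (7/4)·f_1 from -21/2x_1x_2 - 7x_1 - 7 → 0
  remainder 0.

S(f_3,h_4): lcm = x_1^2. S = 3x_1x_2^2 - 7x_1x_2 - 10x_1.
  leading term x_1x_2^2: subtract (-1/2x_2)·f_1 from 3x_1x_2^2 - 7x_1x_2 - 10x_1 → -9x_1x_2 - 10x_1 - 2x_2
  leading term x_1x_2: subtract (3/2)·f_1 from -9x_1x_2 - 10x_1 - 2x_2 → -4x_1 - 2x_2 + 6
  leading term x_1: subtract (-6)·h_4 from -4x_1 - 2x_2 + 6 → -12x_2^2 + 34x_2 + 46
  leading term x_2^2: subtract (2)·h_5 from -12x_2^2 + 34x_2 + 46 → -2x_2 - 2
  leading term x_2: subtract (-1)·h_6 from -2x_2 - 2 → 0
  remainder 0.

S(f_1,h_5): lcm = x_1x_2^2. S = 11/3x_1x_2 + 4x_1 + 2/3x_2.
  leading term x_1x_2: subtract (-11/18)·f_1 from 11/3x_1x_2 + 4x_1 + 2/3x_2 → 14/9x_1 + 2/3x_2 - 22/9
  leading term x_1: subtract (7/3)·h_4 from 14/9x_1 + 2/3x_2 - 22/9 → 14/3x_2^2 - 40/3x_2 - 18
  leading term x_2^2: subtract (-7/9)·h_5 from 14/3x_2^2 - 40/3x_2 - 18 → 2/3x_2 + 2/3
  leading term x_2: subtract (1/3)·h_6 from 2/3x_2 + 2/3 → 0
  remainder 0.

S(f_2,h_5): leading monomials are coprime, so the S-polynomial reduces to 0 (Buchberger's first criterion).
S(f_3,h_5): leading monomials are coprime, so the S-polynomial reduces to 0 (Buchberger's first criterion).
S(h_4,h_5): leading monomials are coprime, so the S-polynomial reduces to 0 (Buchberger's first criterion).
S(f_1,h_6): lcm = x_1x_2. S = -1/3x_1 + 2/3.
  leading term x_1: subtract (-1/2)·h_4 from -1/3x_1 + 2/3 → -x_2^2 + 3x_2 + 4
  leading term x_2^2: subtract (1/6)·h_5 from -x_2^2 + 3x_2 + 4 → 0
  remainder 0.

S(f_2,h_6): leading monomials are coprime, so the S-polynomial reduces to 0 (Buchberger's first criterion).
S(f_3,h_6): leading monomials are coprime, so the S-polynomial reduces to 0 (Buchberger's first criterion).
S(h_4,h_6): leading monomials are coprime, so the S-polynomial reduces to 0 (Buchberger's first criterion).
S(h_5,h_6): lcm = x_2^2. S = -4x_2 - 4.
  leading term x_2: subtract (-2)·h_6 from -4x_2 - 4 → 0
  remainder 0.

Every S-polynomial of the final basis reduces to 0, so we have a Gröbner basis.
Inter-reduce: drop elements whose leading term is divisible by another's, tail-reduce, and make monic.
Reduced Gröbner basis: {x_1 - 2, x_2 + 1}.

From the last basis element, x_2 + 1 = 0, so x_2 takes values in {-1}. Each choice, substituted upward through the basis, yields the corresponding point(s) of the solution set.
  x_2 = -1: the earlier basis element becomes x_1 - 2 = 0, giving x_1 = 2 — point (2, -1).
Check: every point annihilates each of the original generators.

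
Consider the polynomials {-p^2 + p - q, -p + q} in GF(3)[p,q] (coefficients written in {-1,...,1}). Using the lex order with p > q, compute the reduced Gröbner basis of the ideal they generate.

f_1 = -p^2 + p - q, LT = p^2.
f_2 = -p + q, LT = p.

S(f_1,f_2): lcm = p^2. S = pq - p + q.
  reduce S modulo (f_1, f_2):
  remainder q^2 ≠ 0; add g_3 = q^2 to the basis.

The other S-polynomials (S(f_1,g_3), S(f_2,g_3)) all reduce to 0 modulo the current basis, so we have a Gröbner basis.
Inter-reduce: drop elements whose leading term is divisible by another's, tail-reduce, and make monic.

G = {p - q, q^2}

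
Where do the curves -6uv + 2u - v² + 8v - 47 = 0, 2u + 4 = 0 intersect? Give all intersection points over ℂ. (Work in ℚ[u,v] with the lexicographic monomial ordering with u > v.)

{(-2, 3), (-2, 17)}

Compute a lex Gröbner basis by Buchberger's algorithm.
f_1 = -6uv + 2u - v² + 8v - 47, LT = uv.
f_2 = 2u + 4, LT = u.

S(f_1,f_2): lcm = uv. S = -⅓u + ⅙v² - 10/3v + 47/6.
  leading term u: subtract (-⅙)·f_2 from -⅓u + ⅙v² - 10/3v + 47/6 → ⅙v² - 10/3v + 17/2
  leading term v²: no divisor's leading term divides it; move ⅙v² to the remainder.
  leading term v: no divisor's leading term divides it; move -10/3v to the remainder.
  leading term 1: no divisor's leading term divides it; move 17/2 to the remainder.
  remainder ⅙v² - 10/3v + 17/2 ≠ 0; add h_3 = ⅙v² - 10/3v + 17/2 to the basis.

S(f_1,h_3): lcm = uv². S = 59/3uv - 51u + ⅙v³ - 4/3v² + 47/6v.
  leading term uv: subtract (-59/18)·f_1 from 59/3uv - 51u + ⅙v³ - 4/3v² + 47/6v → -400/9u + ⅙v³ - 83/18v² + 613/18v - 2773/18
  leading term u: subtract (-200/9)·f_2 from -400/9u + ⅙v³ - 83/18v² + 613/18v - 2773/18 → ⅙v³ - 83/18v² + 613/18v - 391/6
  leading term v³: subtract (v)·h_3 from ⅙v³ - 83/18v² + 613/18v - 391/6 → -23/18v² + 230/9v - 391/6
  leading term v²: subtract (-23/3)·h_3 from -23/18v² + 230/9v - 391/6 → 0
  remainder 0.

S(f_2,h_3): leading monomials are coprime, so the S-polynomial reduces to 0 (Buchberger's first criterion).
Every S-polynomial of the final basis reduces to 0, so we have a Gröbner basis.
Inter-reduce: drop elements whose leading term is divisible by another's, tail-reduce, and make monic.
Reduced Gröbner basis: {u + 2, v² - 20v + 51}.

Elimination: the polynomial v² - 20v + 51 lies in the elimination ideal for v, so v ∈ {3, 17}. For each such v, the remaining basis elements (now univariate) give the rest of the solution.
  v = 3: the earlier basis element becomes u + 2 = 0, giving u = -2 — point (-2, 3).
  v = 17: the earlier basis element becomes u + 2 = 0, giving u = -2 — point (-2, 17).
Substituting each solution back into the original system confirms all equations vanish.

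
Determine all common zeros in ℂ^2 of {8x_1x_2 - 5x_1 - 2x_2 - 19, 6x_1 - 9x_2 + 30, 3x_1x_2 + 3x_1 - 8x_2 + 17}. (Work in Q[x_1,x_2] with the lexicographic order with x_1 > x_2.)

Compute a lex Gröbner basis by Buchberger's algorithm.
f_1 = 8x_1x_2 - 5x_1 - 2x_2 - 19, LT = x_1x_2.
f_2 = 6x_1 - 9x_2 + 30, LT = x_1.
f_3 = 3x_1x_2 + 3x_1 - 8x_2 + 17, LT = x_1x_2.

S(f_1,f_2): lcm = x_1x_2. S = -5/8x_1 + 3/2x_2^2 - 21/4x_2 - 19/8.
  reduce S modulo (f_1, f_2, f_3):
  remainder 3/2x_2^2 - 99/16x_2 + 3/4 ≠ 0; add h_4 = 3/2x_2^2 - 99/16x_2 + 3/4 to the basis.

S(f_1,f_3): lcm = x_1x_2. S = -13/8x_1 + 29/12x_2 - 193/24.
  reduce S modulo (f_1, f_2, f_3, h_4):
  remainder -1/48x_2 + 1/12 ≠ 0; add h_5 = -1/48x_2 + 1/12 to the basis.

The other S-polynomials (S(f_2,f_3), S(f_1,h_4), S(f_2,h_4), S(f_3,h_4), S(f_1,h_5), S(f_2,h_5), S(f_3,h_5), S(h_4,h_5)) all reduce to 0 modulo the current basis, so we have a Gröbner basis.
Inter-reduce: drop elements whose leading term is divisible by another's, tail-reduce, and make monic.
Reduced Gröbner basis: {x_1 - 1, x_2 - 4}.

Elimination: the polynomial x_2 - 4 lies in the elimination ideal for x_2, so x_2 ∈ {4}. For each such x_2, the remaining basis elements (now univariate) give the rest of the solution.
  x_2 = 4: the earlier basis element becomes x_1 - 1 = 0, giving x_1 = 1 — point (1, 4).

{(1, 4)}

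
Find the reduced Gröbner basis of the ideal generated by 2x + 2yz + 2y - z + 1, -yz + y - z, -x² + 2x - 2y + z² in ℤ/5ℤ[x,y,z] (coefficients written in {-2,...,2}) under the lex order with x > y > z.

f_1 = 2x + 2yz + 2y - z + 1, LT = x.
f_2 = -yz + y - z, LT = yz.
f_3 = -x² + 2x - 2y + z², LT = x².

S(f_1,f_3): lcm = x². S = xyz + xy + 2xz - 2y + z².
  leading term xyz: subtract (-2yz)·f_1 from xyz + xy + 2xz - 2y + z² → xy + 2xz - y²z² - y²z - 2yz² + 2yz - 2y + z²
  leading term xy: subtract (-2y)·f_1 from xy + 2xz - y²z² - y²z - 2yz² + 2yz - 2y + z² → 2xz - y²z² - 2y²z - y² - 2yz² + z²
  leading term xz: subtract (z)·f_1 from 2xz - y²z² - 2y²z - y² - 2yz² + z² → -y²z² - 2y²z - y² + yz² - 2yz + 2z² - z
  leading term y²z²: subtract (yz)·f_2 from -y²z² - 2y²z - y² + yz² - 2yz + 2z² - z → 2y²z - y² + 2yz² - 2yz + 2z² - z
  leading term y²z: subtract (-2y)·f_2 from 2y²z - y² + 2yz² - 2yz + 2z² - z → y² + 2yz² + yz + 2z² - z
  leading term y²: no divisor's leading term divides it; move y² to the remainder.
  leading term yz²: subtract (-2z)·f_2 from 2yz² + yz + 2z² - z → -2yz - z
  leading term yz: subtract (2)·f_2 from -2yz - z → -2y + z
  leading term y: no divisor's leading term divides it; move -2y to the remainder.
  leading term z: no divisor's leading term divides it; move z to the remainder.
  remainder y² - 2y + z ≠ 0; add g_4 = y² - 2y + z to the basis.

S(f_2,g_4): lcm = y²z. S = -y² - 2yz - z².
  leading term y²: subtract (-1)·g_4 from -y² - 2yz - z² → -2yz - 2y - z² + z
  leading term yz: subtract (2)·f_2 from -2yz - 2y - z² + z → y - z² - 2z
  leading term y: no divisor's leading term divides it; move y to the remainder.
  leading term z²: no divisor's leading term divides it; move -z² to the remainder.
  leading term z: no divisor's leading term divides it; move -2z to the remainder.
  remainder y - z² - 2z ≠ 0; add g_5 = y - z² - 2z to the basis.

S(f_2,g_5): lcm = yz. S = -y + z³ + 2z² + z.
  leading term y: subtract (-1)·g_5 from -y + z³ + 2z² + z → z³ + z² - z
  leading term z³: no divisor's leading term divides it; move z³ to the remainder.
  leading term z²: no divisor's leading term divides it; move z² to the remainder.
  leading term z: no divisor's leading term divides it; move -z to the remainder.
  remainder z³ + z² - z ≠ 0; add g_6 = z³ + z² - z to the basis.

The other S-polynomials (S(f_1,f_2), S(f_2,f_3), S(f_1,g_4), S(f_3,g_4), S(f_1,g_5), S(f_3,g_5), S(g_4,g_5), S(f_1,g_6), S(f_2,g_6), S(f_3,g_6), S(g_4,g_6), S(g_5,g_6)) all reduce to 0 modulo the current basis, so we have a Gröbner basis.
Inter-reduce: drop elements whose leading term is divisible by another's, tail-reduce, and make monic.

G = {x + 2z² - 2, y - z² - 2z, z³ + z² - z}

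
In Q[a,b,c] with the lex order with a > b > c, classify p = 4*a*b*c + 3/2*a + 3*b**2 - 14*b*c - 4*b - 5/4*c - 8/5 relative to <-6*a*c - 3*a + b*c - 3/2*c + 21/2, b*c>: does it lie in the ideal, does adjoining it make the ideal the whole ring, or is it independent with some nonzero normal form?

First compute the reduced Gröbner basis of I by Buchberger's algorithm.
f_1 = -6*a*c - 3*a + b*c - 3/2*c + 21/2, LT = a*c.
f_2 = b*c, LT = b*c.

S(f_1,f_2): lcm = a*b*c. S = 1/2*a*b - 1/6*b**2*c + 1/4*b*c - 7/4*b.
  reduce S modulo (f_1, f_2):
  remainder 1/2*a*b - 7/4*b ≠ 0; add h_3 = 1/2*a*b - 7/4*b to the basis.

The other S-polynomials (S(f_1,h_3), S(f_2,h_3)) all reduce to 0 modulo the current basis, so we have a Gröbner basis.
Inter-reduce: drop elements whose leading term is divisible by another's, tail-reduce, and make monic.
Reduced Gröbner basis: {a*b - 7/2*b, a*c + 1/2*a + 1/4*c - 7/4, b*c}.
Label its elements g_1 = a*b - 7/2*b, g_2 = a*c + 1/2*a + 1/4*c - 7/4, g_3 = b*c.

Reduce p = 4*a*b*c + 3/2*a + 3*b**2 - 14*b*c - 4*b - 5/4*c - 8/5 modulo G:
  leading term a*b*c: subtract (4*c)·g_1 from 4*a*b*c + 3/2*a + 3*b**2 - 14*b*c - 4*b - 5/4*c - 8/5 → 3/2*a + 3*b**2 - 4*b - 5/4*c - 8/5
  leading term a: no divisor's leading term divides it; move 3/2*a to the remainder.
  leading term b**2: no divisor's leading term divides it; move 3*b**2 to the remainder.
  leading term b: no divisor's leading term divides it; move -4*b to the remainder.
  leading term c: no divisor's leading term divides it; move -5/4*c to the remainder.
  leading term 1: no divisor's leading term divides it; move -8/5 to the remainder.
  normal form = 3/2*a + 3*b**2 - 4*b - 5/4*c - 8/5.
The normal form is nonzero, so p ∉ I. Since p minus its normal form lies in I, I + (p) = I + (r) where r = 3/2*a + 3*b**2 - 4*b - 5/4*c - 8/5; decide whether this ideal is the whole ring.
Run Buchberger on G together with r (pairs among the g_i already reduce to 0 since G is a Gröbner basis):
g_1 = a*b - 7/2*b, LT = a*b.
g_2 = a*c + 1/2*a + 1/4*c - 7/4, LT = a*c.
g_3 = b*c, LT = b*c.
r = 3/2*a + 3*b**2 - 4*b - 5/4*c - 8/5, LT = a.

S(g_1,r): lcm = a*b. S = -2*b**3 + 8/3*b**2 + 5/6*b*c - 73/30*b.
  reduce S modulo (g_1, g_2, g_3, r):
  remainder -2*b**3 + 8/3*b**2 - 73/30*b ≠ 0; add m_5 = -2*b**3 + 8/3*b**2 - 73/30*b to the basis.

S(g_2,r): lcm = a*c. S = 1/2*a - 2*b**2*c + 8/3*b*c + 5/6*c**2 + 79/60*c - 7/4.
  reduce S modulo (g_1, g_2, g_3, r, m_5):
  remainder -b**2 + 4/3*b + 5/6*c**2 + 26/15*c - 73/60 ≠ 0; add m_6 = -b**2 + 4/3*b + 5/6*c**2 + 26/15*c - 73/60 to the basis.

S(g_3,m_6): lcm = b**2*c. S = 4/3*b*c + 5/6*c**3 + 26/15*c**2 - 73/60*c.
  reduce S modulo (g_1, g_2, g_3, r, m_5, m_6):
  remainder 5/6*c**3 + 26/15*c**2 - 73/60*c ≠ 0; add m_7 = 5/6*c**3 + 26/15*c**2 - 73/60*c to the basis.

The other S-polynomials (S(g_1,g_2), S(g_1,g_3), S(g_2,g_3), S(g_3,r), S(g_1,m_5), S(g_2,m_5), S(g_3,m_5), S(r,m_5), S(g_1,m_6), S(g_2,m_6), S(r,m_6), S(m_5,m_6), S(g_1,m_7), S(g_2,m_7), S(g_3,m_7), S(r,m_7), S(m_5,m_7), S(m_6,m_7)) all reduce to 0 modulo the current basis, so we have a Gröbner basis.
Inter-reduce: drop elements whose leading term is divisible by another's, tail-reduce, and make monic.
Reduced Gröbner basis: {a + 5/3*c**2 + 79/30*c - 7/2, b**2 - 4/3*b - 5/6*c**2 - 26/15*c + 73/60, b*c, c**3 + 52/25*c**2 - 73/50*c}.
The reduced Gröbner basis of I + (p) is {a + 5/3*c**2 + 79/30*c - 7/2, b**2 - 4/3*b - 5/6*c**2 - 26/15*c + 73/60, b*c, c**3 + 52/25*c**2 - 73/50*c} ≠ {1}, a proper ideal, so the enlarged system stays consistent: p is independent of I, with normal form 3/2*a + 3*b**2 - 4*b - 5/4*c - 8/5.

The remainder on division by a Gröbner basis is unique — it is the normal form.

4*a*b*c + 3/2*a + 3*b**2 - 14*b*c - 4*b - 5/4*c - 8/5 is independent of I; its normal form modulo I is 3/2*a + 3*b**2 - 4*b - 5/4*c - 8/5.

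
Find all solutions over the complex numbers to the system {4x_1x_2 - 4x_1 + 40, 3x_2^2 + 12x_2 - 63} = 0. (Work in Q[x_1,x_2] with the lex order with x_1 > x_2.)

{(5/4, -7), (-5, 3)}

Compute a lex Gröbner basis by Buchberger's algorithm.
f_1 = 4x_1x_2 - 4x_1 + 40, LT = x_1x_2.
f_2 = 3x_2^2 + 12x_2 - 63, LT = x_2^2.

S(f_1,f_2): lcm = x_1x_2^2. S = -5x_1x_2 + 21x_1 + 10x_2.
  leading term x_1x_2: subtract (-5/4)·f_1 from -5x_1x_2 + 21x_1 + 10x_2 → 16x_1 + 10x_2 + 50
  leading term x_1: no divisor's leading term divides it; move 16x_1 to the remainder.
  leading term x_2: no divisor's leading term divides it; move 10x_2 to the remainder.
  leading term 1: no divisor's leading term divides it; move 50 to the remainder.
  remainder 16x_1 + 10x_2 + 50 ≠ 0; add h_3 = 16x_1 + 10x_2 + 50 to the basis.

S(f_1,h_3): lcm = x_1x_2. S = -x_1 - 5/8x_2^2 - 25/8x_2 + 10.
  leading term x_1: subtract (-1/16)·h_3 from -x_1 - 5/8x_2^2 - 25/8x_2 + 10 → -5/8x_2^2 - 5/2x_2 + 105/8
  leading term x_2^2: subtract (-5/24)·f_2 from -5/8x_2^2 - 5/2x_2 + 105/8 → 0
  remainder 0.

S(f_2,h_3): leading monomials are coprime, so the S-polynomial reduces to 0 (Buchberger's first criterion).
Every S-polynomial of the final basis reduces to 0, so we have a Gröbner basis.
Inter-reduce: drop elements whose leading term is divisible by another's, tail-reduce, and make monic.
Reduced Gröbner basis: {x_1 + 5/8x_2 + 25/8, x_2^2 + 4x_2 - 21}.

From the last basis element, x_2^2 + 4x_2 - 21 = 0, so x_2 takes values in {-7, 3}. Each choice, substituted upward through the basis, yields the corresponding point(s) of the solution set.
  x_2 = -7: the earlier basis element becomes x_1 - 5/4 = 0, giving x_1 = 5/4 — point (5/4, -7).
  x_2 = 3: the earlier basis element becomes x_1 + 5 = 0, giving x_1 = -5 — point (-5, 3).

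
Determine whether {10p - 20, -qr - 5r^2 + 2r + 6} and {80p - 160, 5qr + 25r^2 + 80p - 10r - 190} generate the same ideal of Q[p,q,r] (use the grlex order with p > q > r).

Two ideals are equal iff their reduced Gröbner bases coincide (the reduced basis is unique for a fixed ordering).
Buchberger on the first generating set:
f_1 = 10p - 20, LT = p.
f_2 = -qr - 5r^2 + 2r + 6, LT = qr.

The S-polynomials (S(f_1,f_2)) all reduce to 0 modulo the current basis, so we have a Gröbner basis.
Inter-reduce: drop elements whose leading term is divisible by another's, tail-reduce, and make monic.
Reduced Gröbner basis: {qr + 5r^2 - 2r - 6, p - 2}.

Buchberger on the second generating set:
h_1 = 80p - 160, LT = p.
h_2 = 5qr + 25r^2 + 80p - 10r - 190, LT = qr.

The S-polynomials (S(h_1,h_2)) all reduce to 0 modulo the current basis, so we have a Gröbner basis.
Inter-reduce: drop elements whose leading term is divisible by another's, tail-reduce, and make monic.
Reduced Gröbner basis: {qr + 5r^2 - 2r - 6, p - 2}.

These coincide, so the ideals are equal.

Yes, the ideals are equal.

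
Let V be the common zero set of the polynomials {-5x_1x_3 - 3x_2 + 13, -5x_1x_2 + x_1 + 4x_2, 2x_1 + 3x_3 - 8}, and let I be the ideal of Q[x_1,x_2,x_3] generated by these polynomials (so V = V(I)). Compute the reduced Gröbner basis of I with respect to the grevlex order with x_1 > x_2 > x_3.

G = {x_2^{2} - \tfrac{76}{45}x_2 + \tfrac{4}{15}x_3 + \tfrac{7}{45}, x_2x_3 - \tfrac{32}{15}x_2 - \tfrac{1}{5}x_3 + \tfrac{8}{15}, x_3^{2} - \tfrac{2}{5}x_2 - \tfrac{8}{3}x_3 + \tfrac{26}{15}, x_1 + \tfrac{3}{2}x_3 - 4}

f_1 = -5x_1x_3 - 3x_2 + 13, LT = x_1x_3.
f_2 = -5x_1x_2 + x_1 + 4x_2, LT = x_1x_2.
f_3 = 2x_1 + 3x_3 - 8, LT = x_1.

S(f_1,f_2): lcm = x_1x_2x_3. S = \tfrac{3}{5}x_2^{2} + \tfrac{1}{5}x_1x_3 + \tfrac{4}{5}x_2x_3 - \tfrac{13}{5}x_2.
  reduce S modulo (f_1, f_2, f_3):
  remainder \tfrac{3}{5}x_2^{2} + \tfrac{4}{5}x_2x_3 - \tfrac{68}{25}x_2 + \tfrac{13}{25} ≠ 0; add g_4 = \tfrac{3}{5}x_2^{2} + \tfrac{4}{5}x_2x_3 - \tfrac{68}{25}x_2 + \tfrac{13}{25} to the basis.

S(f_1,f_3): lcm = x_1x_3. S = -\tfrac{3}{2}x_3^{2} + \tfrac{3}{5}x_2 + 4x_3 - \tfrac{13}{5}.
  reduce S modulo (f_1, f_2, f_3, g_4):
  remainder -\tfrac{3}{2}x_3^{2} + \tfrac{3}{5}x_2 + 4x_3 - \tfrac{13}{5} ≠ 0; add g_5 = -\tfrac{3}{2}x_3^{2} + \tfrac{3}{5}x_2 + 4x_3 - \tfrac{13}{5} to the basis.

S(f_2,f_3): lcm = x_1x_2. S = -\tfrac{3}{2}x_2x_3 - \tfrac{1}{5}x_1 + \tfrac{16}{5}x_2.
  reduce S modulo (f_1, f_2, f_3, g_4, g_5):
  remainder -\tfrac{3}{2}x_2x_3 + \tfrac{16}{5}x_2 + \tfrac{3}{10}x_3 - \tfrac{4}{5} ≠ 0; add g_6 = -\tfrac{3}{2}x_2x_3 + \tfrac{16}{5}x_2 + \tfrac{3}{10}x_3 - \tfrac{4}{5} to the basis.

The other S-polynomials (S(f_1,g_4), S(f_2,g_4), S(f_3,g_4), S(f_1,g_5), S(f_2,g_5), S(f_3,g_5), S(g_4,g_5), S(f_1,g_6), S(f_2,g_6), S(f_3,g_6), S(g_4,g_6), S(g_5,g_6)) all reduce to 0 modulo the current basis, so we have a Gröbner basis.
Inter-reduce: drop elements whose leading term is divisible by another's, tail-reduce, and make monic.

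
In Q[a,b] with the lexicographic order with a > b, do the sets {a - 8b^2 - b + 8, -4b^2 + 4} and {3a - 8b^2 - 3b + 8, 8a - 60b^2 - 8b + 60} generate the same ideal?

For a fixed monomial order, each ideal has a unique reduced Gröbner basis; comparing bases decides equality.
Buchberger on the first generating set:
f_1 = a - 8b^2 - b + 8, LT = a.
f_2 = -4b^2 + 4, LT = b^2.

S(f_1,f_2): leading monomials are coprime, so the S-polynomial reduces to 0 (Buchberger's first criterion).
Every S-polynomial of the final basis reduces to 0, so we have a Gröbner basis.
Inter-reduce: drop elements whose leading term is divisible by another's, tail-reduce, and make monic.
Reduced Gröbner basis: {a - b, b^2 - 1}.

Buchberger on the second generating set:
h_1 = 3a - 8b^2 - 3b + 8, LT = a.
h_2 = 8a - 60b^2 - 8b + 60, LT = a.

S(h_1,h_2): lcm = a. S = 29/6b^2 - 29/6.
  leading term b^2: no divisor's leading term divides it; move 29/6b^2 to the remainder.
  leading term 1: no divisor's leading term divides it; move -29/6 to the remainder.
  remainder 29/6b^2 - 29/6 ≠ 0; add k_3 = 29/6b^2 - 29/6 to the basis.

S(h_1,k_3): leading monomials are coprime, so the S-polynomial reduces to 0 (Buchberger's first criterion).
S(h_2,k_3): leading monomials are coprime, so the S-polynomial reduces to 0 (Buchberger's first criterion).
Every S-polynomial of the final basis reduces to 0, so we have a Gröbner basis.
Inter-reduce: drop elements whose leading term is divisible by another's, tail-reduce, and make monic.
Reduced Gröbner basis: {a - b, b^2 - 1}.

Same reduced basis, so the two generating sets span the same ideal.

Yes, the ideals are equal.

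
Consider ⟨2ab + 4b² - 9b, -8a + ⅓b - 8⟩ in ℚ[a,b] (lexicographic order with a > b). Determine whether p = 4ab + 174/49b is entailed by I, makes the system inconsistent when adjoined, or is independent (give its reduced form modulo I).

4ab + 174/49b lies in I (it reduces to 0).

First compute the reduced Gröbner basis of I by Buchberger's algorithm.
f_1 = 2ab + 4b² - 9b, LT = ab.
f_2 = -8a + ⅓b - 8, LT = a.

S(f_1,f_2): lcm = ab. S = 49/24b² - 11/2b.
  reduce S modulo (f_1, f_2):
  remainder 49/24b² - 11/2b ≠ 0; add h_3 = 49/24b² - 11/2b to the basis.

The other S-polynomials (S(f_1,h_3), S(f_2,h_3)) all reduce to 0 modulo the current basis, so we have a Gröbner basis.
Inter-reduce: drop elements whose leading term is divisible by another's, tail-reduce, and make monic.
Reduced Gröbner basis: {a - 1/24b + 1, b² - 132/49b}.
Label its elements g_1 = a - 1/24b + 1, g_2 = b² - 132/49b.

Reduce p = 4ab + 174/49b modulo G:
  leading term ab: subtract (4b)·g_1 from 4ab + 174/49b → ⅙b² - 22/49b
  leading term b²: subtract (⅙)·g_2 from ⅙b² - 22/49b → 0
  normal form = 0.
Since the normal form is 0, p ∈ I.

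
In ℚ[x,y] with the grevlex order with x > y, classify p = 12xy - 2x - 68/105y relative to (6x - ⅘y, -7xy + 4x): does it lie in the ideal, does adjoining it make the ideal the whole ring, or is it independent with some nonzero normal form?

12xy - 2x - 68/105y lies in I (it reduces to 0).

First compute the reduced Gröbner basis of I by Buchberger's algorithm.
f_1 = 6x - ⅘y, LT = x.
f_2 = -7xy + 4x, LT = xy.

S(f_1,f_2): lcm = xy. S = -2/15y² + 4/7x.
  reduce S modulo (f_1, f_2):
  remainder -2/15y² + 8/105y ≠ 0; add h_3 = -2/15y² + 8/105y to the basis.

The other S-polynomials (S(f_1,h_3), S(f_2,h_3)) all reduce to 0 modulo the current basis, so we have a Gröbner basis.
Inter-reduce: drop elements whose leading term is divisible by another's, tail-reduce, and make monic.
Reduced Gröbner basis: {y² - 4/7y, x - 2/15y}.
Label its elements g_1 = y² - 4/7y, g_2 = x - 2/15y.

Reduce p = 12xy - 2x - 68/105y modulo G:
  leading term xy: subtract (12y)·g_2 from 12xy - 2x - 68/105y → 8/5y² - 2x - 68/105y
  leading term y²: subtract (8/5)·g_1 from 8/5y² - 2x - 68/105y → -2x + 4/15y
  leading term x: subtract (-2)·g_2 from -2x + 4/15y → 0
  normal form = 0.
Since the normal form is 0, p ∈ I.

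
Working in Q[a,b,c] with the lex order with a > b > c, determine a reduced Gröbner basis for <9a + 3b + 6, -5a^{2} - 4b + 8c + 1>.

This is the nonlinear analogue of row-reducing a linear system.

f_1 = 9a + 3b + 6, LT = a.
f_2 = -5a^{2} - 4b + 8c + 1, LT = a^{2}.

S(f_1,f_2): lcm = a^{2}. S = \tfrac{1}{3}ab + \tfrac{2}{3}a - \tfrac{4}{5}b + \tfrac{8}{5}c + \tfrac{1}{5}.
  leading term ab: subtract (\tfrac{1}{27}b)·f_1 from \tfrac{1}{3}ab + \tfrac{2}{3}a - \tfrac{4}{5}b + \tfrac{8}{5}c + \tfrac{1}{5} → \tfrac{2}{3}a - \tfrac{1}{9}b^{2} - \tfrac{46}{45}b + \tfrac{8}{5}c + \tfrac{1}{5}
  leading term a: subtract (\tfrac{2}{27})·f_1 from \tfrac{2}{3}a - \tfrac{1}{9}b^{2} - \tfrac{46}{45}b + \tfrac{8}{5}c + \tfrac{1}{5} → -\tfrac{1}{9}b^{2} - \tfrac{56}{45}b + \tfrac{8}{5}c - \tfrac{11}{45}
  leading term b^{2}: no divisor's leading term divides it; move -\tfrac{1}{9}b^{2} to the remainder.
  leading term b: no divisor's leading term divides it; move -\tfrac{56}{45}b to the remainder.
  leading term c: no divisor's leading term divides it; move \tfrac{8}{5}c to the remainder.
  leading term 1: no divisor's leading term divides it; move -\tfrac{11}{45} to the remainder.
  remainder -\tfrac{1}{9}b^{2} - \tfrac{56}{45}b + \tfrac{8}{5}c - \tfrac{11}{45} ≠ 0; add g_3 = -\tfrac{1}{9}b^{2} - \tfrac{56}{45}b + \tfrac{8}{5}c - \tfrac{11}{45} to the basis.

The other S-polynomials (S(f_1,g_3), S(f_2,g_3)) all reduce to 0 modulo the current basis, so we have a Gröbner basis.
Inter-reduce: drop elements whose leading term is divisible by another's, tail-reduce, and make monic.

G = {a + \tfrac{1}{3}b + \tfrac{2}{3}, b^{2} + \tfrac{56}{5}b - \tfrac{72}{5}c + \tfrac{11}{5}}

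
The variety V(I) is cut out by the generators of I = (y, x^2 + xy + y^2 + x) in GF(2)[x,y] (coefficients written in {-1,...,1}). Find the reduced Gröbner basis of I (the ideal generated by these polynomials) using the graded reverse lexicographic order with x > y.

This is the nonlinear analogue of row-reducing a linear system.

f_1 = y, LT = y.
f_2 = x^2 + xy + y^2 + x, LT = x^2.

The S-polynomials (S(f_1,f_2)) all reduce to 0 modulo the current basis, so we have a Gröbner basis.

G = {x^2 + x, y}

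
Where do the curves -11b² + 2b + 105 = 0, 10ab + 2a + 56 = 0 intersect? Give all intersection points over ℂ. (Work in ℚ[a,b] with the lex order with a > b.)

{(2, -3), (-154/93, 35/11)}

Compute a lex Gröbner basis by Buchberger's algorithm.
f_1 = -11b² + 2b + 105, LT = b².
f_2 = 10ab + 2a + 56, LT = ab.

S(f_1,f_2): lcm = ab². S = -21/55ab - 105/11a - 28/5b.
  reduce S modulo (f_1, f_2):
  remainder -2604/275a - 28/5b + 588/275 ≠ 0; add h_3 = -2604/275a - 28/5b + 588/275 to the basis.

The other S-polynomials (S(f_1,h_3), S(f_2,h_3)) all reduce to 0 modulo the current basis, so we have a Gröbner basis.
Inter-reduce: drop elements whose leading term is divisible by another's, tail-reduce, and make monic.
Reduced Gröbner basis: {a + 55/93b - 7/31, b² - 2/11b - 105/11}.

A lex Gröbner basis eliminates variables successively. Here b² - 2/11b - 105/11 depends only on b, with roots {-3, 35/11}; lifting each root through the earlier basis elements recovers the full solutions.
  b = -3: the earlier basis element becomes a - 2 = 0, giving a = 2 — point (2, -3).
  b = 35/11: the earlier basis element becomes a + 154/93 = 0, giving a = -154/93 — point (-154/93, 35/11).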